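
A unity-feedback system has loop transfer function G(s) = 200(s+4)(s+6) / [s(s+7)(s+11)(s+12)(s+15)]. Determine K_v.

80/231

G(s) has one factor of s in the denominator, so the system is type 1.
K_v = lim_{s→0} s·G(s) = 200·4·6 / (7·11·12·15) = 80/231.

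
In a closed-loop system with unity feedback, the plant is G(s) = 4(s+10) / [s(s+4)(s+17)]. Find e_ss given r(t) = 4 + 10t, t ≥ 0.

The open loop has one pole at the origin → type 1 system. Taking each input component in turn:
  • 4: tracked with zero error.
  • 10t: e_ss = 10/K_v with K_v=10/17 → 17.
Total e_ss = 17.

17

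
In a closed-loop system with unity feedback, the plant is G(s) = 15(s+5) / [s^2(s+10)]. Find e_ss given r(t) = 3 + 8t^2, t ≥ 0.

Two free integrators in G(s): this is a type 2 system. Treating each term separately:
  • 3: tracked with zero error.
  • 8t^2: e_ss = 16/K_a with K_a=7.5 → 32/15.
Total e_ss = 32/15.

32/15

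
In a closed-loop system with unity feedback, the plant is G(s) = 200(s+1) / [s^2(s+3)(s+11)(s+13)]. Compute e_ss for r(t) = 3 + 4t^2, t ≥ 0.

17.16

System type = 2 (two poles at s=0). By superposition:
  • 3: tracked with zero error.
  • 4t^2: e_ss = 8/K_a with K_a=200/429 → 17.16.
Total e_ss = 17.16.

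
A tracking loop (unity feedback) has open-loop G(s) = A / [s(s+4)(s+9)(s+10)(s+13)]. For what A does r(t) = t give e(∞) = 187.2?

System type = 1 (one pole at s=0).
K_v = lim_{s→0} s·G(s) = A / (4·9·10·13) = (1/4680)·A.
e_ss = 1/K_v = 187.2 ⇒ K_v = 5/936 ⇒ A = (5/936)/(1/4680) = 25.

25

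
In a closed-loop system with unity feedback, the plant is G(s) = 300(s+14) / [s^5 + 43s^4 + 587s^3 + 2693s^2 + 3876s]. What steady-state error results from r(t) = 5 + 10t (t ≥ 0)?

The denominator has no term below 3876s — 1 pole at s=0, type 1. Taking each input component in turn:
  • 5: tracked with zero error.
  • 10t: e_ss = 10/K_v with K_v=350/323 → 323/35.
Total e_ss = 323/35.

323/35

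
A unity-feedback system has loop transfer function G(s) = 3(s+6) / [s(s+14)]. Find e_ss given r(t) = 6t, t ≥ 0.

One free integrator in G(s): this is a type 1 system.
K_v = lim_{s→0} s·G(s) = 3·6 / (14) = 9/7.
e_ss = 6/K_v = 6/(9/7) = 14/3.

14/3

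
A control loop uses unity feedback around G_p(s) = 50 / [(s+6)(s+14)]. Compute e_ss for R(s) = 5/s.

G_p(s) has no factors of s in the denominator, so the system is type 0.
K_p = lim_{s→0} G_p(s) = 50 / (6·14) = 25/42.
e_ss = 5/(1 + K_p) = 5/(67/42) = 210/67.

210/67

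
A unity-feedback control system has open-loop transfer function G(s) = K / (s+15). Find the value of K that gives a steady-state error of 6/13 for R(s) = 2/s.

50

G(s) has no factors of s in the denominator, so the system is type 0.
K_p = lim_{s→0} G(s) = K / (15) = (1/15)·K.
e_ss = 2/(1 + K_p) = 6/13 ⇒ 1 + (1/15)·K = 13/3 ⇒ K = 50.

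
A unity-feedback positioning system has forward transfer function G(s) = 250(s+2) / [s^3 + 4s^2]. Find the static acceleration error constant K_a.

The denominator has no term below 4s^2 — 2 poles at s=0, type 2.
K_a = lim_{s→0} s^2·G(s) = 250·2 / 4 = 125.

125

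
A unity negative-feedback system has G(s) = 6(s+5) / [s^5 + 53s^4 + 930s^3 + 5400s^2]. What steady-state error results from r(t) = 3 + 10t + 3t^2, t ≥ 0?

Lowest-order denominator term is 5400s^2, so the open loop has 2 poles at the origin → type 2 system. By superposition:
  • 3: tracked with zero error.
  • 10t: tracked with zero error.
  • 3t^2: e_ss = 6/K_a with K_a=1/180 → 1080.
Total e_ss = 1080.

1080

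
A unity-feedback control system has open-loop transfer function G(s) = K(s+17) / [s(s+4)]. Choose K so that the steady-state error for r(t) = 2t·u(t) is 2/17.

4

One free integrator in G(s): this is a type 1 system.
K_v = lim_{s→0} s·G(s) = K·17 / (4) = 4.25·K.
e_ss = 2/K_v = 2/17 ⇒ K_v = 17 ⇒ K = 17/4.25 = 4.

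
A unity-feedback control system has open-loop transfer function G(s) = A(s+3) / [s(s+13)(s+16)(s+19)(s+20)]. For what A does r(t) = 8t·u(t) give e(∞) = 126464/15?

System type = 1 (one pole at s=0).
K_v = lim_{s→0} s·G(s) = A·3 / (13·16·19·20) = (3/79040)·A.
e_ss = 8/K_v = 126464/15 ⇒ K_v = 15/15808 ⇒ A = (15/15808)/(3/79040) = 25.

25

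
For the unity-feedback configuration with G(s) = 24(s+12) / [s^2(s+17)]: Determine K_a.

G(s) has two factors of s in the denominator, so the system is type 2.
K_a = lim_{s→0} s^2·G(s) = 24·12 / (17) = 288/17.

288/17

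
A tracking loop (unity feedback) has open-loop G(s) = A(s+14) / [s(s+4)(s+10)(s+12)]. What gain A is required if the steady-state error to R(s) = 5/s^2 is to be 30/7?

40

One free integrator in G(s): this is a type 1 system.
K_v = lim_{s→0} s·G(s) = A·14 / (4·10·12) = (7/240)·A.
e_ss = 5/K_v = 30/7 ⇒ K_v = 7/6 ⇒ A = (7/6)/(7/240) = 40.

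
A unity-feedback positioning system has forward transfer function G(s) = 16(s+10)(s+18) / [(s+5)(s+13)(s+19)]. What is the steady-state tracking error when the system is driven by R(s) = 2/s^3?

infinity

G(s) has no factors of s in the denominator, so the system is type 0.
For a type-0 system K_a = 0, so e_ss to a parabolic input is unbounded.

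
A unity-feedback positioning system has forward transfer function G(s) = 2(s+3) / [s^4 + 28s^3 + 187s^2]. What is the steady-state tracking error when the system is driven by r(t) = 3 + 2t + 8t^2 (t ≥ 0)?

Lowest-order denominator term is 187s^2, so the open loop has 2 poles at the origin → type 2 system. By superposition:
  • 3: tracked with zero error.
  • 2t: tracked with zero error.
  • 8t^2: e_ss = 16/K_a with K_a=6/187 → 1496/3.
Total e_ss = 1496/3.

1496/3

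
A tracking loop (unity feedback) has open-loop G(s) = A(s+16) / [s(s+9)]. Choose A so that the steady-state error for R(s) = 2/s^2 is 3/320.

120

The open loop has one pole at the origin → type 1 system.
K_v = lim_{s→0} s·G(s) = A·16 / (9) = (16/9)·A.
e_ss = 2/K_v = 3/320 ⇒ K_v = 640/3 ⇒ A = (640/3)/(16/9) = 120.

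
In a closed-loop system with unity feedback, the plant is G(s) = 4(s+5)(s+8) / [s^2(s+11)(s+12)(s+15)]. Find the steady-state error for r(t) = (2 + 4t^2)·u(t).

99

G(s) has two factors of s in the denominator, so the system is type 2. Treating each term separately:
  • 2: tracked with zero error.
  • 4t^2: e_ss = 8/K_a with K_a=8/99 → 99.
Total e_ss = 99.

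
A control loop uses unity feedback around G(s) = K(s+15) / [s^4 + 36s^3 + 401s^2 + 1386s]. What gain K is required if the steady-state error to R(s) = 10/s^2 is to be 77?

12

Lowest-order denominator term is 1386s, so the open loop has 1 pole at the origin → type 1 system.
K_v = lim_{s→0} s·G(s) = K·15 / 1386 = (5/462)·K.
e_ss = 10/K_v = 77 ⇒ K_v = 10/77 ⇒ K = (10/77)/(5/462) = 12.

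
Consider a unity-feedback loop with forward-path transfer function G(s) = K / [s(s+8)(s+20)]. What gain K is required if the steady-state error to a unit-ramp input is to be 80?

System type = 1 (one pole at s=0).
K_v = lim_{s→0} s·G(s) = K / (8·20) = (1/160)·K.
e_ss = 1/K_v = 80 ⇒ K_v = 0.0125 ⇒ K = 0.0125/(1/160) = 2.

2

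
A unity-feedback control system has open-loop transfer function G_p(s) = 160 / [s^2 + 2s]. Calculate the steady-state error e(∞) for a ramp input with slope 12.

Factoring s from the denominator leaves a polynomial with constant term 2, so the system is type 1.
K_v = lim_{s→0} s·G_p(s) = 160 / 2 = 80.
e_ss = 12/K_v = 12/80 = 0.15.

0.15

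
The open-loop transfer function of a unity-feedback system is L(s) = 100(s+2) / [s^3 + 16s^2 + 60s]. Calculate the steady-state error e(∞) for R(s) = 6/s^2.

Factoring s from the denominator leaves a polynomial with constant term 60, so the system is type 1.
K_v = lim_{s→0} s·L(s) = 100·2 / 60 = 10/3.
e_ss = 6/K_v = 6/(10/3) = 1.8.

1.8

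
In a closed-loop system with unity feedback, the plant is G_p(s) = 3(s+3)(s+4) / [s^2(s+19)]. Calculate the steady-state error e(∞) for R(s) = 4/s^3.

19/9

G_p(s) has two factors of s in the denominator, so the system is type 2.
K_a = lim_{s→0} s^2·G_p(s) = 3·3·4 / (19) = 36/19.
r(t) = 2t^2 gives R(s) = 4/s^3.
e_ss = 4/K_a = 4/(36/19) = 19/9.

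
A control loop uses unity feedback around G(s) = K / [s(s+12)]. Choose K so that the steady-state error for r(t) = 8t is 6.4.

The open loop has one pole at the origin → type 1 system.
K_v = lim_{s→0} s·G(s) = K / (12) = (1/12)·K.
e_ss = 8/K_v = 6.4 ⇒ K_v = 1.25 ⇒ K = 1.25/(1/12) = 15.

15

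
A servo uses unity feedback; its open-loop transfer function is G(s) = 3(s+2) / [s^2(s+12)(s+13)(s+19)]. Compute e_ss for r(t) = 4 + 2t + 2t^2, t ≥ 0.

1976

G(s) has two factors of s in the denominator, so the system is type 2. Treating each term separately:
  • 4: tracked with zero error.
  • 2t: tracked with zero error.
  • 2t^2: e_ss = 4/K_a with K_a=1/494 → 1976.
Total e_ss = 1976.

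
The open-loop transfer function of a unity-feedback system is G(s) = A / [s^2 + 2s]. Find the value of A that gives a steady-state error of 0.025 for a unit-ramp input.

80

Lowest-order denominator term is 2s, so the open loop has 1 pole at the origin → type 1 system.
K_v = lim_{s→0} s·G(s) = A / 2 = 0.5·A.
e_ss = 1/K_v = 0.025 ⇒ K_v = 40 ⇒ A = 40/0.5 = 80.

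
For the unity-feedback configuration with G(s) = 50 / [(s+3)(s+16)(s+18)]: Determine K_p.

25/432

System type = 0 (no poles at s=0).
K_p = lim_{s→0} G(s) = 50 / (3·16·18) = 25/432.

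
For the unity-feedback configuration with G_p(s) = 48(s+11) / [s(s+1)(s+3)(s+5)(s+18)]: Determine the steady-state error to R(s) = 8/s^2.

45/11

System type = 1 (one pole at s=0).
K_v = lim_{s→0} s·G_p(s) = 48·11 / (1·3·5·18) = 88/45.
e_ss = 8/K_v = 8/(88/45) = 45/11.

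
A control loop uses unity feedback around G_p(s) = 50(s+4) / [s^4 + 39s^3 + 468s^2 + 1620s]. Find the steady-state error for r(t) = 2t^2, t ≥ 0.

The denominator has no term below 1620s — 1 pole at s=0, type 1.
For a type-1 system K_a = 0, so e_ss to a parabolic input is unbounded.

infinity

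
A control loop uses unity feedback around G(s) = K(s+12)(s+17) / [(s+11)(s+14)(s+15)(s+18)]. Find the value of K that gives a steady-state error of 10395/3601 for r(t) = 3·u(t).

8

G(s) has no factors of s in the denominator, so the system is type 0.
K_p = lim_{s→0} G(s) = K·12·17 / (11·14·15·18) = (17/3465)·K.
e_ss = 3/(1 + K_p) = 10395/3601 ⇒ 1 + (17/3465)·K = 3601/3465 ⇒ K = 8.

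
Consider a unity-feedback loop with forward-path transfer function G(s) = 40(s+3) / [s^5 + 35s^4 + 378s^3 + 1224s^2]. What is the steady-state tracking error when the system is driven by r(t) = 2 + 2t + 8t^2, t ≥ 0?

Factoring s^2 from the denominator leaves a polynomial with constant term 1224, so the system is type 2. Taking each input component in turn:
  • 2: tracked with zero error.
  • 2t: tracked with zero error.
  • 8t^2: e_ss = 16/K_a with K_a=5/51 → 163.2.
Total e_ss = 163.2.

163.2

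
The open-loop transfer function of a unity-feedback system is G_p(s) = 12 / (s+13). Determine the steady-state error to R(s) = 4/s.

G_p(s) has no factors of s in the denominator, so the system is type 0.
K_p = lim_{s→0} G_p(s) = 12 / (13) = 12/13.
e_ss = 4/(1 + K_p) = 4/(25/13) = 2.08.

2.08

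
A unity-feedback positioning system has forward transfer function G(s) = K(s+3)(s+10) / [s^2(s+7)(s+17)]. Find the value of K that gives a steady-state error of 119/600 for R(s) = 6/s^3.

120

G(s) has two factors of s in the denominator, so the system is type 2.
K_a = lim_{s→0} s^2·G(s) = K·3·10 / (7·17) = (30/119)·K.
e_ss = 6/K_a = 119/600 ⇒ K_a = 3600/119 ⇒ K = (3600/119)/(30/119) = 120.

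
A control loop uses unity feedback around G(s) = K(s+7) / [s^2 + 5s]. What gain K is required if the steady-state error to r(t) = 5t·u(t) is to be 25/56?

8

Factoring s from the denominator leaves a polynomial with constant term 5, so the system is type 1.
K_v = lim_{s→0} s·G(s) = K·7 / 5 = 1.4·K.
e_ss = 5/K_v = 25/56 ⇒ K_v = 11.2 ⇒ K = 11.2/1.4 = 8.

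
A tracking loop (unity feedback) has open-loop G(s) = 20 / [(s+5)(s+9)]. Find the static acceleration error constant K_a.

G(s) has no factors of s in the denominator, so the system is type 0.
K_a = lim_{s→0} s^2·G(s) = 0 (the extra factor of s kills the finite limit).

0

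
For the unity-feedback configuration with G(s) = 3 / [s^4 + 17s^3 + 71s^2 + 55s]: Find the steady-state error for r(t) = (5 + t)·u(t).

55/3

The denominator has no term below 55s — 1 pole at s=0, type 1. Treating each term separately:
  • 5: tracked with zero error.
  • t: e_ss = 1/K_v with K_v=3/55 → 55/3.
Total e_ss = 55/3.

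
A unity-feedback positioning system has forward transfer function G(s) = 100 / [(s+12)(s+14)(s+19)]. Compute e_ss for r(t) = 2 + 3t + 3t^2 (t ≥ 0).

infinity

The open loop has no poles at the origin → type 0 system. Treating each term separately:
  • 2: e_ss = 2/(1+K_p) with K_p=25/798 → 1596/823.
  • 3t: a type-0 system cannot track it, e_ss → ∞.
  • 3t^2: a type-0 system cannot track it, e_ss → ∞.
The unbounded component dominates.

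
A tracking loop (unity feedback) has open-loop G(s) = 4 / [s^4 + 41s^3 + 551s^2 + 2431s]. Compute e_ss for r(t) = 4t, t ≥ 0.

The denominator has no term below 2431s — 1 pole at s=0, type 1.
K_v = lim_{s→0} s·G(s) = 4 / 2431 = 4/2431.
e_ss = 4/K_v = 4/(4/2431) = 2431.

2431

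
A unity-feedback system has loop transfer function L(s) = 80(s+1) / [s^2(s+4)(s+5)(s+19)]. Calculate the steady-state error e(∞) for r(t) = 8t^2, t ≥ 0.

76

L(s) has two factors of s in the denominator, so the system is type 2.
K_a = lim_{s→0} s^2·L(s) = 80·1 / (4·5·19) = 4/19.
r(t) = 8t^2 gives R(s) = 16/s^3.
e_ss = 16/K_a = 16/(4/19) = 76.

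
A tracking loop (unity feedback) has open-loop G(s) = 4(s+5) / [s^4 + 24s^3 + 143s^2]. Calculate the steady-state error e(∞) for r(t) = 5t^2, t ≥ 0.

71.5

Factoring s^2 from the denominator leaves a polynomial with constant term 143, so the system is type 2.
K_a = lim_{s→0} s^2·G(s) = 4·5 / 143 = 20/143.
r(t) = 5t^2 gives R(s) = 10/s^3.
e_ss = 10/K_a = 10/(20/143) = 71.5.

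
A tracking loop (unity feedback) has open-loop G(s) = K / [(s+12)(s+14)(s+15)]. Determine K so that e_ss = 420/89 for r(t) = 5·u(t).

150

G(s) has no factors of s in the denominator, so the system is type 0.
K_p = lim_{s→0} G(s) = K / (12·14·15) = (1/2520)·K.
e_ss = 5/(1 + K_p) = 420/89 ⇒ 1 + (1/2520)·K = 89/84 ⇒ K = 150.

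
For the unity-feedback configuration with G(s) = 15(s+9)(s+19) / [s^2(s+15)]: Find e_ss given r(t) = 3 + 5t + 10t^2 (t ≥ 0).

Two free integrators in G(s): this is a type 2 system. By superposition:
  • 3: tracked with zero error.
  • 5t: tracked with zero error.
  • 10t^2: e_ss = 20/K_a with K_a=171 → 20/171.
Total e_ss = 20/171.

20/171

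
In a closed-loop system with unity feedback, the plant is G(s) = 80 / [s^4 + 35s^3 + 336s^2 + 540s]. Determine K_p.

K_p = lim_{s→0} G(s); with 1 pole at the origin the limit diverges, so K_p = ∞.

infinity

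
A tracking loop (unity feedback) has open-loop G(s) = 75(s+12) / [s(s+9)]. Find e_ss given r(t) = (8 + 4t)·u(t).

0.04

G(s) has one factor of s in the denominator, so the system is type 1. By superposition:
  • 8: tracked with zero error.
  • 4t: e_ss = 4/K_v with K_v=100 → 0.04.
Total e_ss = 0.04.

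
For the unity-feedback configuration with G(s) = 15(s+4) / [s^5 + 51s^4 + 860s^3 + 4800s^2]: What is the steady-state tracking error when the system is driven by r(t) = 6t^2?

Lowest-order denominator term is 4800s^2, so the open loop has 2 poles at the origin → type 2 system.
K_a = lim_{s→0} s^2·G(s) = 15·4 / 4800 = 0.0125.
r(t) = 6t^2 gives R(s) = 12/s^3.
e_ss = 12/K_a = 12/0.0125 = 960.

960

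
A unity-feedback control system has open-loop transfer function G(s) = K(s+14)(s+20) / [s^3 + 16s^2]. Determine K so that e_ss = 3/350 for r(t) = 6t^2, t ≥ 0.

80

Factoring s^2 from the denominator leaves a polynomial with constant term 16, so the system is type 2.
K_a = lim_{s→0} s^2·G(s) = K·14·20 / 16 = 17.5·K.
e_ss = 12/K_a = 3/350 ⇒ K_a = 1400 ⇒ K = 1400/17.5 = 80.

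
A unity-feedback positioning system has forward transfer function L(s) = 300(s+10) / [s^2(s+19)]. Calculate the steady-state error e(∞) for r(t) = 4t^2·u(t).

19/375

L(s) has two factors of s in the denominator, so the system is type 2.
K_a = lim_{s→0} s^2·L(s) = 300·10 / (19) = 3000/19.
r(t) = 4t^2 gives R(s) = 8/s^3.
e_ss = 8/K_a = 8/(3000/19) = 19/375.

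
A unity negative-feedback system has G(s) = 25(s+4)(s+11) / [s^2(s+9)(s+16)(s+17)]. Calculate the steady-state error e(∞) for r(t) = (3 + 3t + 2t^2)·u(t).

System type = 2 (two poles at s=0). By superposition:
  • 3: tracked with zero error.
  • 3t: tracked with zero error.
  • 2t^2: e_ss = 4/K_a with K_a=275/612 → 2448/275.
Total e_ss = 2448/275.

2448/275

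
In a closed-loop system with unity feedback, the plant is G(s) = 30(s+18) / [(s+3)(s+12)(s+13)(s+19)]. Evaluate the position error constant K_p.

The open loop has no poles at the origin → type 0 system.
K_p = lim_{s→0} G(s) = 30·18 / (3·12·13·19) = 15/247.

15/247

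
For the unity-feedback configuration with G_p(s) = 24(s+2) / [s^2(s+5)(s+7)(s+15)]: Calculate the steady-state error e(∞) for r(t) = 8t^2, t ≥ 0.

The open loop has two poles at the origin → type 2 system.
K_a = lim_{s→0} s^2·G_p(s) = 24·2 / (5·7·15) = 16/175.
r(t) = 8t^2 gives R(s) = 16/s^3.
e_ss = 16/K_a = 16/(16/175) = 175.

175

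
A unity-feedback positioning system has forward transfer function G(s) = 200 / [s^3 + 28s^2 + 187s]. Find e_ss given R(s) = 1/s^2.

Lowest-order denominator term is 187s, so the open loop has 1 pole at the origin → type 1 system.
K_v = lim_{s→0} s·G(s) = 200 / 187 = 200/187.
e_ss = 1/K_v = 1/(200/187) = 0.935.

0.935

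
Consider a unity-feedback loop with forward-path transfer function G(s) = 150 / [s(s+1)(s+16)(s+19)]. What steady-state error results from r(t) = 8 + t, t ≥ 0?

The open loop has one pole at the origin → type 1 system. Treating each term separately:
  • 8: tracked with zero error.
  • t: e_ss = 1/K_v with K_v=75/152 → 152/75.
Total e_ss = 152/75.

152/75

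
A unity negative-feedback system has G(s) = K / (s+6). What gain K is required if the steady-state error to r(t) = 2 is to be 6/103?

200

G(s) has no factors of s in the denominator, so the system is type 0.
K_p = lim_{s→0} G(s) = K / (6) = (1/6)·K.
e_ss = 2/(1 + K_p) = 6/103 ⇒ 1 + (1/6)·K = 103/3 ⇒ K = 200.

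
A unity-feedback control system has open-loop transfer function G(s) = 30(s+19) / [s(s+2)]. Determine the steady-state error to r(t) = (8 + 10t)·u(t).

2/57

The open loop has one pole at the origin → type 1 system. Taking each input component in turn:
  • 8: tracked with zero error.
  • 10t: e_ss = 10/K_v with K_v=285 → 2/57.
Total e_ss = 2/57.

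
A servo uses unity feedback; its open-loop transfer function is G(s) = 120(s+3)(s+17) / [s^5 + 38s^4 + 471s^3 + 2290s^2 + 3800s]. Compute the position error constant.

infinity

K_p = lim_{s→0} G(s); with 1 pole at the origin the limit diverges, so K_p = ∞.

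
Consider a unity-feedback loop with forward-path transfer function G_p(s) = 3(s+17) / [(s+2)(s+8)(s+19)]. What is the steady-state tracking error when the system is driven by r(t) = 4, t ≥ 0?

1216/355

System type = 0 (no poles at s=0).
K_p = lim_{s→0} G_p(s) = 3·17 / (2·8·19) = 51/304.
e_ss = 4/(1 + K_p) = 4/(355/304) = 1216/355.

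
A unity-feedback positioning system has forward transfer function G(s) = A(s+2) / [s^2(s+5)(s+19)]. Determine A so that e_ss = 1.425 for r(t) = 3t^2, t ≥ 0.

200

G(s) has two factors of s in the denominator, so the system is type 2.
K_a = lim_{s→0} s^2·G(s) = A·2 / (5·19) = (2/95)·A.
e_ss = 6/K_a = 1.425 ⇒ K_a = 80/19 ⇒ A = (80/19)/(2/95) = 200.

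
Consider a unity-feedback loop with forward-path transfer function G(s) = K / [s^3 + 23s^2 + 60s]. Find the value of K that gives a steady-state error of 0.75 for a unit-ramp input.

80

Factoring s from the denominator leaves a polynomial with constant term 60, so the system is type 1.
K_v = lim_{s→0} s·G(s) = K / 60 = (1/60)·K.
e_ss = 1/K_v = 0.75 ⇒ K_v = 4/3 ⇒ K = (4/3)/(1/60) = 80.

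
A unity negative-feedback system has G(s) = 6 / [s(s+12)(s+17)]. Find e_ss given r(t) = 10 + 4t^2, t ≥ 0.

System type = 1 (one pole at s=0). By superposition:
  • 10: tracked with zero error.
  • 4t^2: a type-1 system cannot track it, e_ss → ∞.
The unbounded component dominates.

infinity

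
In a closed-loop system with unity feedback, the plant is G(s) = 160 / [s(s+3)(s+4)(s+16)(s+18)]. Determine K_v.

5/108

System type = 1 (one pole at s=0).
K_v = lim_{s→0} s·G(s) = 160 / (3·4·16·18) = 5/108.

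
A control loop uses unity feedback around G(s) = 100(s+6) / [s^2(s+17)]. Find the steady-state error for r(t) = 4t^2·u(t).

17/75

System type = 2 (two poles at s=0).
K_a = lim_{s→0} s^2·G(s) = 100·6 / (17) = 600/17.
r(t) = 4t^2 gives R(s) = 8/s^3.
e_ss = 8/K_a = 8/(600/17) = 17/75.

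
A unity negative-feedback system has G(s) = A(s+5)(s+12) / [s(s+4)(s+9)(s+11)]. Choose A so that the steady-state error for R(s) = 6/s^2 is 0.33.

120

G(s) has one factor of s in the denominator, so the system is type 1.
K_v = lim_{s→0} s·G(s) = A·5·12 / (4·9·11) = (5/33)·A.
e_ss = 6/K_v = 0.33 ⇒ K_v = 200/11 ⇒ A = (200/11)/(5/33) = 120.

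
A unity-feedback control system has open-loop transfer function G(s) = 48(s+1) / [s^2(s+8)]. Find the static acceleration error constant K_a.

6

System type = 2 (two poles at s=0).
K_a = lim_{s→0} s^2·G(s) = 48·1 / (8) = 6.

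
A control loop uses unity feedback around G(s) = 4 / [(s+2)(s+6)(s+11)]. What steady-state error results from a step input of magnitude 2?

33/17

The open loop has no poles at the origin → type 0 system.
K_p = lim_{s→0} G(s) = 4 / (2·6·11) = 1/33.
e_ss = 2/(1 + K_p) = 2/(34/33) = 33/17.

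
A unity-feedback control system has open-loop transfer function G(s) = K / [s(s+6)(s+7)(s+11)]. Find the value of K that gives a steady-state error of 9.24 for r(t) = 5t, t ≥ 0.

System type = 1 (one pole at s=0).
K_v = lim_{s→0} s·G(s) = K / (6·7·11) = (1/462)·K.
e_ss = 5/K_v = 9.24 ⇒ K_v = 125/231 ⇒ K = (125/231)/(1/462) = 250.

250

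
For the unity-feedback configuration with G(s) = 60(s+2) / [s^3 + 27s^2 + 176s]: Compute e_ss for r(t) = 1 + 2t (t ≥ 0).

44/15

Factoring s from the denominator leaves a polynomial with constant term 176, so the system is type 1. By superposition:
  • 1: tracked with zero error.
  • 2t: e_ss = 2/K_v with K_v=15/22 → 44/15.
Total e_ss = 44/15.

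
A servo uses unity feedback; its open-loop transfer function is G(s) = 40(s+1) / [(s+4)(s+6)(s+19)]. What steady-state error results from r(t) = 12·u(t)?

342/31

System type = 0 (no poles at s=0).
K_p = lim_{s→0} G(s) = 40·1 / (4·6·19) = 5/57.
e_ss = 12/(1 + K_p) = 12/(62/57) = 342/31.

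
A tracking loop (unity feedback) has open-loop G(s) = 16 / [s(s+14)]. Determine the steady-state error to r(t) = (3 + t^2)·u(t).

infinity

G(s) has one factor of s in the denominator, so the system is type 1. Taking each input component in turn:
  • 3: tracked with zero error.
  • t^2: a type-1 system cannot track it, e_ss → ∞.
The unbounded component dominates.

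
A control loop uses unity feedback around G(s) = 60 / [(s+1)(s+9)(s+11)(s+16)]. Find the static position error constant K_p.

No free integrators in G(s): this is a type 0 system.
K_p = lim_{s→0} G(s) = 60 / (1·9·11·16) = 5/132.

5/132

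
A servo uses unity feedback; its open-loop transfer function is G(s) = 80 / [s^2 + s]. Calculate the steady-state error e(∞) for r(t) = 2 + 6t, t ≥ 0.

0.075

Factoring s from the denominator leaves a polynomial with constant term 1, so the system is type 1. Treating each term separately:
  • 2: tracked with zero error.
  • 6t: e_ss = 6/K_v with K_v=80 → 0.075.
Total e_ss = 0.075.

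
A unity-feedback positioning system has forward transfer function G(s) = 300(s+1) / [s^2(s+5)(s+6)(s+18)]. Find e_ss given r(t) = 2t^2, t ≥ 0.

Two free integrators in G(s): this is a type 2 system.
K_a = lim_{s→0} s^2·G(s) = 300·1 / (5·6·18) = 5/9.
r(t) = 2t^2 gives R(s) = 4/s^3.
e_ss = 4/K_a = 4/(5/9) = 7.2.

7.2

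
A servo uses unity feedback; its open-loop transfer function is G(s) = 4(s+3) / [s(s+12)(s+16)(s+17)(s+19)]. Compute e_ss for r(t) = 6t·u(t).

31008

One free integrator in G(s): this is a type 1 system.
K_v = lim_{s→0} s·G(s) = 4·3 / (12·16·17·19) = 1/5168.
e_ss = 6/K_v = 6/(1/5168) = 31008.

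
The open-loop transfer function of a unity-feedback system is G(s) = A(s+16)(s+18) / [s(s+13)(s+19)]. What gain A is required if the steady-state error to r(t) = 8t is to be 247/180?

One free integrator in G(s): this is a type 1 system.
K_v = lim_{s→0} s·G(s) = A·16·18 / (13·19) = (288/247)·A.
e_ss = 8/K_v = 247/180 ⇒ K_v = 1440/247 ⇒ A = (1440/247)/(288/247) = 5.

5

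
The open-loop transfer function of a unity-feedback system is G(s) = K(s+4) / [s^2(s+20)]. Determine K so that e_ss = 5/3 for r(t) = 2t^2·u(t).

Two free integrators in G(s): this is a type 2 system.
K_a = lim_{s→0} s^2·G(s) = K·4 / (20) = 0.2·K.
e_ss = 4/K_a = 5/3 ⇒ K_a = 2.4 ⇒ K = 2.4/0.2 = 12.

12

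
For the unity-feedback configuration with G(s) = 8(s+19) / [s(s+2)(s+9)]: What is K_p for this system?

K_p = lim_{s→0} G(s); with 1 pole at the origin the limit diverges, so K_p = ∞.

infinity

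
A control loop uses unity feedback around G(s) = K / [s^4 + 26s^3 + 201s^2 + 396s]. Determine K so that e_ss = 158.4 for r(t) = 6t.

15

Lowest-order denominator term is 396s, so the open loop has 1 pole at the origin → type 1 system.
K_v = lim_{s→0} s·G(s) = K / 396 = (1/396)·K.
e_ss = 6/K_v = 158.4 ⇒ K_v = 5/132 ⇒ K = (5/132)/(1/396) = 15.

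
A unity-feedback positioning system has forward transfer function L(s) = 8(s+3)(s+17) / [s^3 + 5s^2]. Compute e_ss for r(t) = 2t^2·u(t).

Lowest-order denominator term is 5s^2, so the open loop has 2 poles at the origin → type 2 system.
K_a = lim_{s→0} s^2·L(s) = 8·3·17 / 5 = 81.6.
r(t) = 2t^2 gives R(s) = 4/s^3.
e_ss = 4/K_a = 4/81.6 = 5/102.

5/102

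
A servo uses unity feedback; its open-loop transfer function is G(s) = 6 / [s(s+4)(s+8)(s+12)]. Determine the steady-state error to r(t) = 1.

The open loop has one pole at the origin → type 1 system.
A type-1 system has K_p = ∞, so it tracks a step input with zero steady-state error.

0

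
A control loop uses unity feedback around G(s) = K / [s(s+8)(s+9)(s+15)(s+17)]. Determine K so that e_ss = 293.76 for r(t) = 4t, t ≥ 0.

250

System type = 1 (one pole at s=0).
K_v = lim_{s→0} s·G(s) = K / (8·9·15·17) = (1/18360)·K.
e_ss = 4/K_v = 293.76 ⇒ K_v = 25/1836 ⇒ K = (25/1836)/(1/18360) = 250.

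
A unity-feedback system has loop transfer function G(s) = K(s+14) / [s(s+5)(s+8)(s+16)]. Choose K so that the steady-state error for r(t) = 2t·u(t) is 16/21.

One free integrator in G(s): this is a type 1 system.
K_v = lim_{s→0} s·G(s) = K·14 / (5·8·16) = (7/320)·K.
e_ss = 2/K_v = 16/21 ⇒ K_v = 2.625 ⇒ K = 2.625/(7/320) = 120.

120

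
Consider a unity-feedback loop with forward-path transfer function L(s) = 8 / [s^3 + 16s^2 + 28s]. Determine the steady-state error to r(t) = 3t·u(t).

Lowest-order denominator term is 28s, so the open loop has 1 pole at the origin → type 1 system.
K_v = lim_{s→0} s·L(s) = 8 / 28 = 2/7.
e_ss = 3/K_v = 3/(2/7) = 10.5.

10.5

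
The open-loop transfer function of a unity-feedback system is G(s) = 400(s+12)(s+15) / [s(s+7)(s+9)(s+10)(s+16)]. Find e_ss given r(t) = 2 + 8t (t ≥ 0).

1.12

The open loop has one pole at the origin → type 1 system. Taking each input component in turn:
  • 2: tracked with zero error.
  • 8t: e_ss = 8/K_v with K_v=50/7 → 1.12.
Total e_ss = 1.12.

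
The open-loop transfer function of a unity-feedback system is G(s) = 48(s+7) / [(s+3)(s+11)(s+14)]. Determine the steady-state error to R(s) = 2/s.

System type = 0 (no poles at s=0).
K_p = lim_{s→0} G(s) = 48·7 / (3·11·14) = 8/11.
e_ss = 2/(1 + K_p) = 2/(19/11) = 22/19.

22/19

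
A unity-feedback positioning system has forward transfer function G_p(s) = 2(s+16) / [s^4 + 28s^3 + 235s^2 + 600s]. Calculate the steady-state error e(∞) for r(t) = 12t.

Factoring s from the denominator leaves a polynomial with constant term 600, so the system is type 1.
K_v = lim_{s→0} s·G_p(s) = 2·16 / 600 = 4/75.
e_ss = 12/K_v = 12/(4/75) = 225.

225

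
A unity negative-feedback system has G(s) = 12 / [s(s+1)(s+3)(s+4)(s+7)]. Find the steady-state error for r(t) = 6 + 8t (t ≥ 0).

The open loop has one pole at the origin → type 1 system. By superposition:
  • 6: tracked with zero error.
  • 8t: e_ss = 8/K_v with K_v=1/7 → 56.
Total e_ss = 56.

56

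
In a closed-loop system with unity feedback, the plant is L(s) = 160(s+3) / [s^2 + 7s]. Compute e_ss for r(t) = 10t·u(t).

Lowest-order denominator term is 7s, so the open loop has 1 pole at the origin → type 1 system.
K_v = lim_{s→0} s·L(s) = 160·3 / 7 = 480/7.
e_ss = 10/K_v = 10/(480/7) = 7/48.

7/48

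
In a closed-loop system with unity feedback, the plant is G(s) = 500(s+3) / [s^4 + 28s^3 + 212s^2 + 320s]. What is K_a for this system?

0

Factoring s from the denominator leaves a polynomial with constant term 320, so the system is type 1.
K_a = lim_{s→0} s^2·G(s) = 0 (the extra factor of s kills the finite limit).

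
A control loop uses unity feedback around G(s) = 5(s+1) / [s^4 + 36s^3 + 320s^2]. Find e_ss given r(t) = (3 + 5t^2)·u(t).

640

Lowest-order denominator term is 320s^2, so the open loop has 2 poles at the origin → type 2 system. Taking each input component in turn:
  • 3: tracked with zero error.
  • 5t^2: e_ss = 10/K_a with K_a=1/64 → 640.
Total e_ss = 640.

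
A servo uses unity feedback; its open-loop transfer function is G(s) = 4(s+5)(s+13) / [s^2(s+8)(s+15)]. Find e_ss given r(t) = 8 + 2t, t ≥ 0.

0

System type = 2 (two poles at s=0). Treating each term separately:
  • 8: tracked with zero error.
  • 2t: tracked with zero error.
Total e_ss = 0.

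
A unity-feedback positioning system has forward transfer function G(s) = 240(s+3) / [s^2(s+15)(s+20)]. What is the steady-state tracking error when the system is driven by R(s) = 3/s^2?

The open loop has two poles at the origin → type 2 system.
A type-2 system has K_v = ∞, so it tracks a ramp input with zero steady-state error.

0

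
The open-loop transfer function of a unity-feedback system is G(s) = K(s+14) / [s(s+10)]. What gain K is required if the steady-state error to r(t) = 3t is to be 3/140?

G(s) has one factor of s in the denominator, so the system is type 1.
K_v = lim_{s→0} s·G(s) = K·14 / (10) = 1.4·K.
e_ss = 3/K_v = 3/140 ⇒ K_v = 140 ⇒ K = 140/1.4 = 100.

100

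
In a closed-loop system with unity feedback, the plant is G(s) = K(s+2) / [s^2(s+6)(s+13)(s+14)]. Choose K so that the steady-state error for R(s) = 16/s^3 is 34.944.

The open loop has two poles at the origin → type 2 system.
K_a = lim_{s→0} s^2·G(s) = K·2 / (6·13·14) = (1/546)·K.
e_ss = 16/K_a = 34.944 ⇒ K_a = 125/273 ⇒ K = (125/273)/(1/546) = 250.

250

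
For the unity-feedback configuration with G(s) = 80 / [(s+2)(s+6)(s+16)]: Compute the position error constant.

G(s) has no factors of s in the denominator, so the system is type 0.
K_p = lim_{s→0} G(s) = 80 / (2·6·16) = 5/12.

5/12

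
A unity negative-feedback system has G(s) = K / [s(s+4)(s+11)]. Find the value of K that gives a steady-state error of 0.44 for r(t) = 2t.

200

The open loop has one pole at the origin → type 1 system.
K_v = lim_{s→0} s·G(s) = K / (4·11) = (1/44)·K.
e_ss = 2/K_v = 0.44 ⇒ K_v = 50/11 ⇒ K = (50/11)/(1/44) = 200.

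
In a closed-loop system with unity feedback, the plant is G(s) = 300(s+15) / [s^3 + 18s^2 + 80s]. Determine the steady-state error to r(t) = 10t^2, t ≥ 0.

infinity

The denominator has no term below 80s — 1 pole at s=0, type 1.
For a type-1 system K_a = 0, so e_ss to a parabolic input is unbounded.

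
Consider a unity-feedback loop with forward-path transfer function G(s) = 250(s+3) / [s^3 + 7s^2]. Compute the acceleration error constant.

750/7

The denominator has no term below 7s^2 — 2 poles at s=0, type 2.
K_a = lim_{s→0} s^2·G(s) = 250·3 / 7 = 750/7.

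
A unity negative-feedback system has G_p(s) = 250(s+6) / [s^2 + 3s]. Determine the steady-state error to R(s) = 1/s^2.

Factoring s from the denominator leaves a polynomial with constant term 3, so the system is type 1.
K_v = lim_{s→0} s·G_p(s) = 250·6 / 3 = 500.
e_ss = 1/K_v = 1/500 = 0.002.

0.002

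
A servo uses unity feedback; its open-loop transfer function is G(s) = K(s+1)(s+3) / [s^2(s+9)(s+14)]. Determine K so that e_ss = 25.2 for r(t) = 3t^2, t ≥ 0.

G(s) has two factors of s in the denominator, so the system is type 2.
K_a = lim_{s→0} s^2·G(s) = K·1·3 / (9·14) = (1/42)·K.
e_ss = 6/K_a = 25.2 ⇒ K_a = 5/21 ⇒ K = (5/21)/(1/42) = 10.

10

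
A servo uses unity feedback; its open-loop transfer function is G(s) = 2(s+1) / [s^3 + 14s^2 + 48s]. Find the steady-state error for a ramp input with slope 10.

Factoring s from the denominator leaves a polynomial with constant term 48, so the system is type 1.
K_v = lim_{s→0} s·G(s) = 2·1 / 48 = 1/24.
e_ss = 10/K_v = 10/(1/24) = 240.

240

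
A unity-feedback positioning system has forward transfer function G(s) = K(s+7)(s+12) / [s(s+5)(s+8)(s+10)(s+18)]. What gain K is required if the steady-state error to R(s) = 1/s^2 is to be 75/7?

System type = 1 (one pole at s=0).
K_v = lim_{s→0} s·G(s) = K·7·12 / (5·8·10·18) = (7/600)·K.
e_ss = 1/K_v = 75/7 ⇒ K_v = 7/75 ⇒ K = (7/75)/(7/600) = 8.

8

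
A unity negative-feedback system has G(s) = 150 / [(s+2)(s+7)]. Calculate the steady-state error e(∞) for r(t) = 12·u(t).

G(s) has no factors of s in the denominator, so the system is type 0.
K_p = lim_{s→0} G(s) = 150 / (2·7) = 75/7.
e_ss = 12/(1 + K_p) = 12/(82/7) = 42/41.

42/41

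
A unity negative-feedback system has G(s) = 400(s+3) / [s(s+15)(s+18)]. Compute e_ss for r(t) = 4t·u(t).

System type = 1 (one pole at s=0).
K_v = lim_{s→0} s·G(s) = 400·3 / (15·18) = 40/9.
e_ss = 4/K_v = 4/(40/9) = 0.9.

0.9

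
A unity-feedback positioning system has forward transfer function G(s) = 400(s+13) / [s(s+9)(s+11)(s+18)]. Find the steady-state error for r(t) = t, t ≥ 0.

System type = 1 (one pole at s=0).
K_v = lim_{s→0} s·G(s) = 400·13 / (9·11·18) = 2600/891.
e_ss = 1/K_v = 1/(2600/891) = 891/2600.

891/2600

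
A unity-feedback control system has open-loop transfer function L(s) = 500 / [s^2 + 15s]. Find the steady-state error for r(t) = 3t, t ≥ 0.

0.09

The denominator has no term below 15s — 1 pole at s=0, type 1.
K_v = lim_{s→0} s·L(s) = 500 / 15 = 100/3.
e_ss = 3/K_v = 3/(100/3) = 0.09.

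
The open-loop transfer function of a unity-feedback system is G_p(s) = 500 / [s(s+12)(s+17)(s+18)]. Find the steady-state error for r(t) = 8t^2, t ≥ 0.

infinity

The open loop has one pole at the origin → type 1 system.
K_a = lim_{s→0} s^2·G_p(s) = 0; the steady-state error to this parabolic input grows without bound.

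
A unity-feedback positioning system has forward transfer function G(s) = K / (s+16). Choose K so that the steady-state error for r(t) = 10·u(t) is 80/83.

150

G(s) has no factors of s in the denominator, so the system is type 0.
K_p = lim_{s→0} G(s) = K / (16) = 0.0625·K.
e_ss = 10/(1 + K_p) = 80/83 ⇒ 1 + 0.0625·K = 10.375 ⇒ K = 150.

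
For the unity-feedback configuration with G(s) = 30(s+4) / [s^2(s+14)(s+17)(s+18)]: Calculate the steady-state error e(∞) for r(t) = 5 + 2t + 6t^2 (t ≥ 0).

The open loop has two poles at the origin → type 2 system. Treating each term separately:
  • 5: tracked with zero error.
  • 2t: tracked with zero error.
  • 6t^2: e_ss = 12/K_a with K_a=10/357 → 428.4.
Total e_ss = 428.4.

428.4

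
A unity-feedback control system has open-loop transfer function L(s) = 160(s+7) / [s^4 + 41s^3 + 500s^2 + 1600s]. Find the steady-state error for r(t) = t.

10/7

Factoring s from the denominator leaves a polynomial with constant term 1600, so the system is type 1.
K_v = lim_{s→0} s·L(s) = 160·7 / 1600 = 0.7.
e_ss = 1/K_v = 1/0.7 = 10/7.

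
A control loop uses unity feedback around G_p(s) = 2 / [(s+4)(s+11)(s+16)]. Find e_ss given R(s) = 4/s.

System type = 0 (no poles at s=0).
K_p = lim_{s→0} G_p(s) = 2 / (4·11·16) = 1/352.
e_ss = 4/(1 + K_p) = 4/(353/352) = 1408/353.

1408/353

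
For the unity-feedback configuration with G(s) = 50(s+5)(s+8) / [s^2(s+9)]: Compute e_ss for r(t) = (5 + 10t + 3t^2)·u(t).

0.027

The open loop has two poles at the origin → type 2 system. Taking each input component in turn:
  • 5: tracked with zero error.
  • 10t: tracked with zero error.
  • 3t^2: e_ss = 6/K_a with K_a=2000/9 → 0.027.
Total e_ss = 0.027.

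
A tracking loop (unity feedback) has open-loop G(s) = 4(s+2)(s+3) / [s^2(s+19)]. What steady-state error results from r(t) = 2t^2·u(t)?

The open loop has two poles at the origin → type 2 system.
K_a = lim_{s→0} s^2·G(s) = 4·2·3 / (19) = 24/19.
r(t) = 2t^2 gives R(s) = 4/s^3.
e_ss = 4/K_a = 4/(24/19) = 19/6.

19/6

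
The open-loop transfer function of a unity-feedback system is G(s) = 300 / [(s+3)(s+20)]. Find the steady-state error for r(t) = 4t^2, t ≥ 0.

The open loop has no poles at the origin → type 0 system.
K_a = lim_{s→0} s^2·G(s) = 0; the steady-state error to this parabolic input grows without bound.

infinity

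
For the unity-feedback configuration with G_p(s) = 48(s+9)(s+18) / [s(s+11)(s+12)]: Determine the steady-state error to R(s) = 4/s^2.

One free integrator in G_p(s): this is a type 1 system.
K_v = lim_{s→0} s·G_p(s) = 48·9·18 / (11·12) = 648/11.
e_ss = 4/K_v = 4/(648/11) = 11/162.

11/162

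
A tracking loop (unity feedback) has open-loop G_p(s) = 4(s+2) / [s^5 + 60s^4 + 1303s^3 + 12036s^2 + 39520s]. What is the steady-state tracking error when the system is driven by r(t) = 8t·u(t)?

39520

The denominator has no term below 39520s — 1 pole at s=0, type 1.
K_v = lim_{s→0} s·G_p(s) = 4·2 / 39520 = 1/4940.
e_ss = 8/K_v = 8/(1/4940) = 39520.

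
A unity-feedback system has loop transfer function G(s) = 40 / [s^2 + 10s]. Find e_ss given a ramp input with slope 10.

Factoring s from the denominator leaves a polynomial with constant term 10, so the system is type 1.
K_v = lim_{s→0} s·G(s) = 40 / 10 = 4.
e_ss = 10/K_v = 10/4 = 2.5.

2.5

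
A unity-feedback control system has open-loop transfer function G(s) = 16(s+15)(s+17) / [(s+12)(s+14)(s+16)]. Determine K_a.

The open loop has no poles at the origin → type 0 system.
K_a = lim_{s→0} s^2·G(s) = 0 (the extra factor of s kills the finite limit).

0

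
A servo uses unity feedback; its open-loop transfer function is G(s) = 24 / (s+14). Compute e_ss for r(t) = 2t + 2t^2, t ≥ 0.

System type = 0 (no poles at s=0). Treating each term separately:
  • 2t: a type-0 system cannot track it, e_ss → ∞.
  • 2t^2: a type-0 system cannot track it, e_ss → ∞.
The unbounded component dominates.

infinity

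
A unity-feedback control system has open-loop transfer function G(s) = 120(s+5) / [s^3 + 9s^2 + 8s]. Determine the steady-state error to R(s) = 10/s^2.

Factoring s from the denominator leaves a polynomial with constant term 8, so the system is type 1.
K_v = lim_{s→0} s·G(s) = 120·5 / 8 = 75.
e_ss = 10/K_v = 10/75 = 2/15.

2/15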